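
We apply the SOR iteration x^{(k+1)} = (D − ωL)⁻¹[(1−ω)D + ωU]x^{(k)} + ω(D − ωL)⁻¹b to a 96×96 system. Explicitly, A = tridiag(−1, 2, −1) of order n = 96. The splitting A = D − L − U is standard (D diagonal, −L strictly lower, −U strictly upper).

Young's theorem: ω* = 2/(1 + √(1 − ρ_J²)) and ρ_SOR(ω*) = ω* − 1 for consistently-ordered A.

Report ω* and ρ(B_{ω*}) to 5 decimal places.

ω* = 1.93727, ρ_SOR = 0.93727

½·tridiag(1,0,1) at n=96: λ_k = cos(kπ/97); max |λ| at k=1 ⇒ ρ_J = cos(π/97) ≈ 0.99948.
√(1 − cos²(π/97)) = sin(π/97) ≈ 0.032382.
ω* = 2/(1 + 0.032382) = 2/1.032382 = 1.93727.
[ρ_SOR] ω* − 1 = 0.93727.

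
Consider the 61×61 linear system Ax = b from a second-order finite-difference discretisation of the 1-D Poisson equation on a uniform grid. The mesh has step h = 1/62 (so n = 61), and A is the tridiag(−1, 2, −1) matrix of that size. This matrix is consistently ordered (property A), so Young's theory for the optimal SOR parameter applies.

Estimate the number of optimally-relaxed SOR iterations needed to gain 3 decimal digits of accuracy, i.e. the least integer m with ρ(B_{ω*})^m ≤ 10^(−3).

m = 69

n=61: λ(B_J) = 1 − λ(A)/2 = cos(kπ/62); k=1 gives ρ_J = 0.9987165.
1 − cos²(π/62) = sin²(π/62) ⇒ √(1−ρ_J²) = sin(π/62) = 0.0506492.
ω* = 2/(1 + 0.0506492) = 2/1.0506492 = 1.9035849.
ρ_SOR = ω* − 1 ≈ 0.9035849.
ρ_SOR^m ≤ 10^(−3) ⇔ m ≥ 3·ln10/(−ln 0.9035849) = 6.90776/0.101385 = 68.134; m = ⌈68.134⌉ = 69.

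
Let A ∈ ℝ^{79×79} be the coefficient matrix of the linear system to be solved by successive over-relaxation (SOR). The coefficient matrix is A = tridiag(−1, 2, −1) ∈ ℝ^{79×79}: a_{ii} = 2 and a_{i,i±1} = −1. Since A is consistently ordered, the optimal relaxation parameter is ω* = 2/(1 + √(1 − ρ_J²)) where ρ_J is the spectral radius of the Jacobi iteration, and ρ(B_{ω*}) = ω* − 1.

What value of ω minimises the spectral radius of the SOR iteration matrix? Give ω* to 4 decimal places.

With n=79, ρ(Jacobi) = cos(π/80) = 0.9992.
root = sin(π/80) = 0.03926  (since 1−cos² = sin²).
Then 2/(1+√(1−ρ_J²)) = 2/(1+0.03926); ω* = 2/1.03926 = 1.9244.
ρ_SOR = ω* − 1 ≈ 0.9244.

ω* = 1.9244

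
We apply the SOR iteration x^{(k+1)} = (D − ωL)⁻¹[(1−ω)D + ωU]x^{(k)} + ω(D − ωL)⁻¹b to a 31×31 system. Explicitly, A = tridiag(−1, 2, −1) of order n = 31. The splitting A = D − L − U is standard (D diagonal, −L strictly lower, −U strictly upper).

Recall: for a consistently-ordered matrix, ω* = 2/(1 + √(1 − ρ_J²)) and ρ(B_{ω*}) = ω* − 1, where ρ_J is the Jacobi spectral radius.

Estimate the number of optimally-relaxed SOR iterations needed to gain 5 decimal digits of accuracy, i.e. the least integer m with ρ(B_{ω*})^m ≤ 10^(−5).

m = 59

½·tridiag(1,0,1) at n=31: λ_k = cos(kπ/32); max |λ| at k=1 ⇒ ρ_J = cos(π/32) ≈ 0.9951847.
√(1−ρ_J²) simplifies to sin(π/32) = 0.0980171.
ω* = 2/(1 + 0.0980171) = 2/1.0980171 = 1.8214653.
At ω = 1.8214653 every |λ(B_ω)| = ω−1, so ρ_SOR = 0.8214653.
m ≥ 5·ln10 / (−ln 0.8214653) = 58.540; smallest integer m = 59.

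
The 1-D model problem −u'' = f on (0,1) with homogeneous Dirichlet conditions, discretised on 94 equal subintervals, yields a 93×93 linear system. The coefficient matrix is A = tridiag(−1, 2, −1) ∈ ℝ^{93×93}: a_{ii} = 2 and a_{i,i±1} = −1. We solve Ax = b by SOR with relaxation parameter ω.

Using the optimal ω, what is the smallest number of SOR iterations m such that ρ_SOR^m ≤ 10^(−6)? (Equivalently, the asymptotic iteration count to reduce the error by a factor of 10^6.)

m = 207

n=93: λ(B_J) = 1 − λ(A)/2 = cos(kπ/94); k=1 gives ρ_J = 0.9994416.
root = sin(π/94) = 0.0334150  (since 1−cos² = sin²).
So ω* = 2/1.0334150 = 1.9353309 (Young).
ρ(B_{ω*}) = ω*−1 = 0.9353309
For 6 digits: m = 6·ln10 / (−ln 0.9353309) = 13.8155/0.0668549 = 206.649; round up → m = 207.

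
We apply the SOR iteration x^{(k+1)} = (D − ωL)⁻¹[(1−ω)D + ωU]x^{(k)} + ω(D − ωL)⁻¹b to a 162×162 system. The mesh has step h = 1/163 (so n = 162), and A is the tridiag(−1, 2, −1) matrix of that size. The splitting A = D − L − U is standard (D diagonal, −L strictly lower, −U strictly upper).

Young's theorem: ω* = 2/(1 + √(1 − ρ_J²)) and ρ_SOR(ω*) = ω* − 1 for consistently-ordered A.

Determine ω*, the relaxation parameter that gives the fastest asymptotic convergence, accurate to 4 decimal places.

ω* = 1.9622

n=162: λ(B_J) = 1 − λ(A)/2 = cos(kπ/163); k=1 gives ρ_J = 0.9998.
√(1 − cos²(π/163)) = sin(π/163) ≈ 0.01927.
[ω*] 2 ÷ (1 + 0.01927) = 2 ÷ 1.01927 = 1.9622.
and ρ(B_{ω*}) = 1.9622 − 1 = 0.9622.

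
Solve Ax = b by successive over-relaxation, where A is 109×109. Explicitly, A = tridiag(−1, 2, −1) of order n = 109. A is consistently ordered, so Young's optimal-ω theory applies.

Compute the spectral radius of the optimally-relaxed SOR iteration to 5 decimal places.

ρ_J = max_k |cos(kπ/110)| = cos(π/110) = 0.99959
root = sin(π/110) = 0.028556  (since 1−cos² = sin²).
[ω*] 2 ÷ (1 + 0.028556) = 2 ÷ 1.028556 = 1.94447.
[ρ_SOR] ω* − 1 = 0.94447.

ρ_SOR = 0.94447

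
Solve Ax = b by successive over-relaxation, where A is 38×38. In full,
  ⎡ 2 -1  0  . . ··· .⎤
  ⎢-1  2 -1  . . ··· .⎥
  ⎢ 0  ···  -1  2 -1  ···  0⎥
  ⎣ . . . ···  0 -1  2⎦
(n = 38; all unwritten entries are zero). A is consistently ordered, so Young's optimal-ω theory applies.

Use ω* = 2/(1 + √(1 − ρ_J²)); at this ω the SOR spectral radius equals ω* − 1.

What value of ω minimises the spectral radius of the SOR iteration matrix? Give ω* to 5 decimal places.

B_J for the 38×38 system has eigenvalues cos(kπ/39); ρ_J = cos(π/39) = 0.99676.
1 − cos²(π/39) = sin²(π/39) ⇒ √(1−ρ_J²) = sin(π/39) = 0.080467.
So ω* = 2/1.080467 = 1.85105 (Young).
ρ_SOR = ω* − 1 ≈ 0.85105.

ω* = 1.85105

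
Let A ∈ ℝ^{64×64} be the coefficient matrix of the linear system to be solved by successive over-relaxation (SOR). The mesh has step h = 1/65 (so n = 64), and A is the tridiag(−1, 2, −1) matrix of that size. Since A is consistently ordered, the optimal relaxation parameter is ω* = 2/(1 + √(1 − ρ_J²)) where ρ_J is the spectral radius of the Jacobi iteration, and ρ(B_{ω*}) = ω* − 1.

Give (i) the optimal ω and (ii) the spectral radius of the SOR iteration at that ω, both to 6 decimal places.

ω* = 1.907826, ρ_SOR = 0.907826

B_J for the 64×64 system has eigenvalues cos(kπ/65); ρ_J = cos(π/65) = 0.998832.
√(1 − cos²(π/65)) = sin(π/65) ≈ 0.0483134.
ω* = 2/(1+0.0483134) = 1.907826
Hence ρ(B_{ω*}) = 1.907826 − 1 = 0.907826.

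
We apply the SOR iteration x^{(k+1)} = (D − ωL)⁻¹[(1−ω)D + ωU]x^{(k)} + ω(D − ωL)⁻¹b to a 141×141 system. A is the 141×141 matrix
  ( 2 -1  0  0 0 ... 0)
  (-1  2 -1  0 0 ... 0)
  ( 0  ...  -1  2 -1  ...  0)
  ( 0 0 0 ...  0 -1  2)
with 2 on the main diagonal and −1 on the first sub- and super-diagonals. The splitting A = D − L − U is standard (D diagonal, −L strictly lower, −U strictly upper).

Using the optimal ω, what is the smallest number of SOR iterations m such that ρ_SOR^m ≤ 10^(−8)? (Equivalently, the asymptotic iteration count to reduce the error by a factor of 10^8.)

m = 417

ρ_J = max_k |cos(kπ/142)| = cos(π/142) = 0.9997553
√(1−ρ_J²) = |sin(π/142)| = 0.0221221
Young: ω* = 2/(1+√(1−ρ_J²)) = 2/(1+0.0221221) = 2/1.0221221 = 1.9567134.
ρ_SOR = ω* − 1 = 1.9567134 − 1 = 0.9567134.
Need (0.9567134)^m ≤ 10^(−8): m ≥ 8·ln10/|ln 0.9567134| = 18.4207/0.0442514 = 416.274 ⇒ m = 417.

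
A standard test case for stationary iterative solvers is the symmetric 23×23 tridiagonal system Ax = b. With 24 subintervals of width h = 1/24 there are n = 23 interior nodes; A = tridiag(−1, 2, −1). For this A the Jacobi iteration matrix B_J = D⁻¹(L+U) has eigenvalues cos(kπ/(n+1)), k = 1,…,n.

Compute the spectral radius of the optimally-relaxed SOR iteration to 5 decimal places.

½·tridiag(1,0,1) at n=23: λ_k = cos(kπ/24); max |λ| at k=1 ⇒ ρ_J = cos(π/24) ≈ 0.99144.
√(1−ρ_J²) = |sin(π/24)| = 0.130526
So ω* = 2/1.130526 = 1.76909 (Young).
Hence ρ(B_{ω*}) = 1.76909 − 1 = 0.76909.

ρ_SOR = 0.76909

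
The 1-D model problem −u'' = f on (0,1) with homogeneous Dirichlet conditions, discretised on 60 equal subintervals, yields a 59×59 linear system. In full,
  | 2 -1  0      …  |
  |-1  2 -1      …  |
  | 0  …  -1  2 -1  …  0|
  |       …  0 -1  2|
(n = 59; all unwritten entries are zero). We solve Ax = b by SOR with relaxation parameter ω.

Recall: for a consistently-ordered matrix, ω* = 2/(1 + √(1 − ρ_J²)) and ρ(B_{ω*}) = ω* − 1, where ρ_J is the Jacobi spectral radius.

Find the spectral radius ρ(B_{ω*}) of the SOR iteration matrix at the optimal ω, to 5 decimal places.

ρ_SOR = 0.90053

With n=59, ρ(Jacobi) = cos(π/60) = 0.99863.
√(1 − cos²(π/60)) = sin(π/60) ≈ 0.052336.
[ω*] 2 ÷ (1 + 0.052336) = 2 ÷ 1.052336 = 1.90053.
At ω = 1.90053 every |λ(B_ω)| = ω−1, so ρ_SOR = 0.90053.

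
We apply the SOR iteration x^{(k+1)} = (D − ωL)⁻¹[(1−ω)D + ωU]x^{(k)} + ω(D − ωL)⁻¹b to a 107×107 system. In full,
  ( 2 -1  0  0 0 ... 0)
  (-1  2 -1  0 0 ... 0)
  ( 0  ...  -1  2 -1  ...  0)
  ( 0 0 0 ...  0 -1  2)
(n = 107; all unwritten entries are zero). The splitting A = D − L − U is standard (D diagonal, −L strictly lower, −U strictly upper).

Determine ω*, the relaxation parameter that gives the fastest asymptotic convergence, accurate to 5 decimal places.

B_J for the 107×107 system has eigenvalues cos(kπ/108); ρ_J = cos(π/108) = 0.99958.
root = sin(π/108) = 0.029085  (since 1−cos² = sin²).
Young: ω* = 2/(1+√(1−ρ_J²)) = 2/(1+0.029085) = 2/1.029085 = 1.94347.
Hence ρ(B_{ω*}) = 1.94347 − 1 = 0.94347.

ω* = 1.94347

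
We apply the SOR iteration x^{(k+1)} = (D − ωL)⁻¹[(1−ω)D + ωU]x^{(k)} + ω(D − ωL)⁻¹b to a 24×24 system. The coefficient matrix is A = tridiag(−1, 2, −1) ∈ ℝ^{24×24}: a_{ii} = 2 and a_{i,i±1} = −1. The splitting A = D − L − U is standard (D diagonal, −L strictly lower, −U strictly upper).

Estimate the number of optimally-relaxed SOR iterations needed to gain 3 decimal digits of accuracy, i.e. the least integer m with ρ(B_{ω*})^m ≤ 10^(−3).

n=24: λ(B_J) = 1 − λ(A)/2 = cos(kπ/25); k=1 gives ρ_J = 0.9921147.
√(1 − cos²(π/25)) = sin(π/25) ≈ 0.1253332.
So ω* = 2/1.1253332 = 1.7772514 (Young).
ρ(B_{ω*}) = ω*−1 = 0.7772514
ρ_SOR^m ≤ 10^(−3) ⇔ m ≥ 3·ln10/(−ln 0.7772514) = 6.90776/0.251991 = 27.413; m = ⌈27.413⌉ = 28.

m = 28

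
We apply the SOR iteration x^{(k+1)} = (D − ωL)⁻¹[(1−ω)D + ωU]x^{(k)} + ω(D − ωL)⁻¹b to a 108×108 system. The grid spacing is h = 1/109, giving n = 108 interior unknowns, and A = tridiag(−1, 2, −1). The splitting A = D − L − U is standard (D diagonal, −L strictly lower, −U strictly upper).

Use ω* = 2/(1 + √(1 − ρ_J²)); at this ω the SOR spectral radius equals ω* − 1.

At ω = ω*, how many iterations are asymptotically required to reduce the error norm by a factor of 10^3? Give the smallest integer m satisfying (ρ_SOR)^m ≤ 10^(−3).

[ρ_J] n=108: ρ(B_J) = cos(π/(n+1)) = cos(π/109) = 0.9995847.
√(1−ρ_J²) = |sin(π/109)| = 0.0288180
ω* = 2 / (1 + 0.0288180) = 2 / 1.0288180 ≈ 1.9439784.
ρ(B_{ω*}) = ω*−1 = 0.9439784
3·ln10 = 6.90776; −ln(0.9439784) = 0.057652; m = ⌈6.90776/0.057652⌉ = ⌈119.818⌉ = 120.

m = 120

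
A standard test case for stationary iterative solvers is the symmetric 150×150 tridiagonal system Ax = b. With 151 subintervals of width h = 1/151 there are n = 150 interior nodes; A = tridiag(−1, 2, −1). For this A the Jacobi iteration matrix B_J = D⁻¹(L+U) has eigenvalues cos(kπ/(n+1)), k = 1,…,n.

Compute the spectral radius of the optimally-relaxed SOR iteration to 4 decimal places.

spectrum of D⁻¹(L+U) = {cos(kπ/151) : 1≤k≤150}; ρ_J = cos(π/151) = 0.9998.
√(1−ρ_J²) = |sin(π/151)| = 0.02080
[ω*] 2 ÷ (1 + 0.02080) = 2 ÷ 1.02080 = 1.9592.
[ρ_SOR] ω* − 1 = 0.9592.

ρ_SOR = 0.9592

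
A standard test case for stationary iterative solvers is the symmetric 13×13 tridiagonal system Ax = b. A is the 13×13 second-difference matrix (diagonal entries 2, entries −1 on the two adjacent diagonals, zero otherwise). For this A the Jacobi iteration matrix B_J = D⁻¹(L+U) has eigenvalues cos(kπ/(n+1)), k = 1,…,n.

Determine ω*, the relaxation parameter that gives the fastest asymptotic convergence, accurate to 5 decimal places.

ω* = 1.63596

½·tridiag(1,0,1) at n=13: λ_k = cos(kπ/14); max |λ| at k=1 ⇒ ρ_J = cos(π/14) ≈ 0.97493.
√(1 − cos²(π/14)) = sin(π/14) ≈ 0.222521.
Young: ω* = 2/(1+√(1−ρ_J²)) = 2/(1+0.222521) = 2/1.222521 = 1.63596.
and ρ(B_{ω*}) = 1.63596 − 1 = 0.63596.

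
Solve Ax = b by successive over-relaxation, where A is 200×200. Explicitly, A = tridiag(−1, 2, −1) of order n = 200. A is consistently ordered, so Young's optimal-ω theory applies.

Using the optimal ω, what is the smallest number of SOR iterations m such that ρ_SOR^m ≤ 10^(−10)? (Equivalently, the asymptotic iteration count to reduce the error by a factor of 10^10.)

m = 737

n=200: λ(B_J) = 1 − λ(A)/2 = cos(kπ/201); k=1 gives ρ_J = 0.9998779.
1 − cos²(π/201) = sin²(π/201) ⇒ √(1−ρ_J²) = sin(π/201) = 0.0156292.
Then 2/(1+√(1−ρ_J²)) = 2/(1+0.0156292); ω* = 2/1.0156292 = 1.9692226.
[ρ_SOR] ω* − 1 = 0.9692226.
(0.9692226)^m ≤ 10^{−10}  ⇒  m·ln(0.9692226) ≤ −10·ln10  ⇒  m ≥ 736.570  ⇒  m = 737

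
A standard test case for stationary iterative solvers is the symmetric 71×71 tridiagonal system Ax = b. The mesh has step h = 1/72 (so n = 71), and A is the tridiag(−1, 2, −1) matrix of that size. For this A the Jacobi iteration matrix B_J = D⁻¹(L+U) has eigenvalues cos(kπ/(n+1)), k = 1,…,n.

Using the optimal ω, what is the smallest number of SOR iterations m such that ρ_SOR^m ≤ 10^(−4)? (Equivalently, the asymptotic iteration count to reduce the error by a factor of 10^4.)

m = 106

½·tridiag(1,0,1) at n=71: λ_k = cos(kπ/72); max |λ| at k=1 ⇒ ρ_J = cos(π/72) ≈ 0.9990482.
√(1−ρ_J²) = |sin(π/72)| = 0.0436194
ω* = 2/(1 + 0.0436194) = 2/1.0436194 = 1.9164075.
and ρ(B_{ω*}) = 1.9164075 − 1 = 0.9164075.
For 4 digits: m = 4·ln10 / (−ln 0.9164075) = 9.21034/0.0872941 = 105.509; round up → m = 106.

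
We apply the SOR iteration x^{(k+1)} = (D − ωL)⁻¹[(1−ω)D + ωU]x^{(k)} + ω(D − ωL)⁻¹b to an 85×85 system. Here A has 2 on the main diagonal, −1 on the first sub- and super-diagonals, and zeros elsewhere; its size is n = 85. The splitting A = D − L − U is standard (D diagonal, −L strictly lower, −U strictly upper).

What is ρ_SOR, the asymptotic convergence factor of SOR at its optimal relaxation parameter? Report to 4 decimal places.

ρ_SOR = 0.9295

[ρ_J] n=85: ρ(B_J) = cos(π/(n+1)) = cos(π/86) = 0.9993.
√(1−ρ_J²) = |sin(π/86)| = 0.03652
Then 2/(1+√(1−ρ_J²)) = 2/(1+0.03652); ω* = 2/1.03652 = 1.9295.
[ρ_SOR] ω* − 1 = 0.9295.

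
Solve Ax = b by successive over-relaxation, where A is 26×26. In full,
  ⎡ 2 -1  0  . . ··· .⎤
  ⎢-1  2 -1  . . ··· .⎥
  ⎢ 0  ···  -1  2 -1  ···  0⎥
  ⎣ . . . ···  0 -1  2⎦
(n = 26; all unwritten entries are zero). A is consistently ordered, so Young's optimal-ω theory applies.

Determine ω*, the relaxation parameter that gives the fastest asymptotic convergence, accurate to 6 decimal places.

ω* = 1.791966

B_J for the 26×26 system has eigenvalues cos(kπ/27); ρ_J = cos(π/27) = 0.993238.
√(1 − cos²(π/27)) = sin(π/27) ≈ 0.1160929.
So ω* = 2/1.1160929 = 1.791966 (Young).
[ρ_SOR] ω* − 1 = 0.791966.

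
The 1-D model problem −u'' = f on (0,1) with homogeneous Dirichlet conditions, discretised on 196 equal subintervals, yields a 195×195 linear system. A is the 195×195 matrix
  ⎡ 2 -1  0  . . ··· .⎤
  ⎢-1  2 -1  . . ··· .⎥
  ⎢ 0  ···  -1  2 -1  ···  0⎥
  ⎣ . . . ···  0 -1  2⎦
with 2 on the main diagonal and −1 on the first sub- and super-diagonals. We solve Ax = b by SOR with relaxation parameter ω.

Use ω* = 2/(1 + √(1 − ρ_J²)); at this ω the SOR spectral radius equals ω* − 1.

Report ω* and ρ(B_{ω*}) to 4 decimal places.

ω* = 1.9684, ρ_SOR = 0.9684

With n=195, ρ(Jacobi) = cos(π/196) = 0.9999.
√(1−ρ_J²) = |sin(π/196)| = 0.01603
ω* = 2/(1+0.01603) = 1.9684
and ρ(B_{ω*}) = 1.9684 − 1 = 0.9684.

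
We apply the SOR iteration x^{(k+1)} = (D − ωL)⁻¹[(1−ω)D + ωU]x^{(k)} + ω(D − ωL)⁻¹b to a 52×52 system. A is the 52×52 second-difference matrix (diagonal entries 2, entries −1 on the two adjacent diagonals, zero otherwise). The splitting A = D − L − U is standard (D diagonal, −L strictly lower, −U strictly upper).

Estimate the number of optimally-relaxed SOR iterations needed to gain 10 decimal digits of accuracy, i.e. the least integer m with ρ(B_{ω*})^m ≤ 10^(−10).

n=52: λ(B_J) = 1 − λ(A)/2 = cos(kπ/53); k=1 gives ρ_J = 0.9982437.
√(1 − cos²(π/53)) = sin(π/53) ≈ 0.0592406.
ω* = 2 / (1 + 0.0592406) = 2 / 1.0592406 ≈ 1.8881451.
ρ_SOR = ω* − 1 = 1.8881451 − 1 = 0.8881451.
(0.8881451)^m ≤ 10^{−10}  ⇒  m·ln(0.8881451) ≤ −10·ln10  ⇒  m ≥ 194.115  ⇒  m = 195

m = 195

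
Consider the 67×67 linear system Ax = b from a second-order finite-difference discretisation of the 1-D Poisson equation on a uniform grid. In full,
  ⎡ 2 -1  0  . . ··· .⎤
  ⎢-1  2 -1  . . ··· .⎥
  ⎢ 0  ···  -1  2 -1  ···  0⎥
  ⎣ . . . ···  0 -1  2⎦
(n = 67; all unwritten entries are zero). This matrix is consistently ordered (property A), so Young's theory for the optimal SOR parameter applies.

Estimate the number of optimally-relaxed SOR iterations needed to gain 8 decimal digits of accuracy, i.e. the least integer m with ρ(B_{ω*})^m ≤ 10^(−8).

m = 200

n=67: λ(B_J) = 1 − λ(A)/2 = cos(kπ/68); k=1 gives ρ_J = 0.9989330.
1 − cos²(π/68) = sin²(π/68) ⇒ √(1−ρ_J²) = sin(π/68) = 0.0461835.
Young: ω* = 2/(1+√(1−ρ_J²)) = 2/(1+0.0461835) = 2/1.0461835 = 1.9117105.
ρ_SOR = ω* − 1 ≈ 0.9117105.
For 8 digits: m = 8·ln10 / (−ln 0.9117105) = 18.4207/0.0924328 = 199.287; round up → m = 200.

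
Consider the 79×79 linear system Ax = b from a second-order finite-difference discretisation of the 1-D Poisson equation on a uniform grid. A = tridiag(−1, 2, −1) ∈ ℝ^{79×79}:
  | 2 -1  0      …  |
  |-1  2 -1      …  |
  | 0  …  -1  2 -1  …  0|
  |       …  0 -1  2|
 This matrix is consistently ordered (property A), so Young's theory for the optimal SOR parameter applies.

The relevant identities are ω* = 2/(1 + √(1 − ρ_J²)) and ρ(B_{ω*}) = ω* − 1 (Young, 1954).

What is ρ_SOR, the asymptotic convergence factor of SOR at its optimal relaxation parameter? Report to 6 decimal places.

½·tridiag(1,0,1) at n=79: λ_k = cos(kπ/80); max |λ| at k=1 ⇒ ρ_J = cos(π/80) ≈ 0.999229.
√(1 − cos²(π/80)) = sin(π/80) ≈ 0.0392598.
ω* = 2 / (1 + 0.0392598) = 2 / 1.0392598 ≈ 1.924447.
Hence ρ(B_{ω*}) = 1.924447 − 1 = 0.924447.

ρ_SOR = 0.924447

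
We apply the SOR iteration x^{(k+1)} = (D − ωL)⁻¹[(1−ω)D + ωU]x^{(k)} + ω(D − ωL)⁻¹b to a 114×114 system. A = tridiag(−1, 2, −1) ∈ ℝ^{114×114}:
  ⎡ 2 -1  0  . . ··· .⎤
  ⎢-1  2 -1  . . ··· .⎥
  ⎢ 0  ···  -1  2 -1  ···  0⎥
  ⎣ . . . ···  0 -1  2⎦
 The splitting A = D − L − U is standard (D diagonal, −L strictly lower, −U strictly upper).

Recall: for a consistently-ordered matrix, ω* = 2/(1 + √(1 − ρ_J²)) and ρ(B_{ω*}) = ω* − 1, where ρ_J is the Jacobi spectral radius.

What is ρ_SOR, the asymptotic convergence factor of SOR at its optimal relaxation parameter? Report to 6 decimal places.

[ρ_J] n=114: ρ(B_J) = cos(π/(n+1)) = cos(π/115) = 0.999627.
√(1−ρ_J²) simplifies to sin(π/115) = 0.0273148.
[ω*] 2 ÷ (1 + 0.0273148) = 2 ÷ 1.0273148 = 1.946823.
Hence ρ(B_{ω*}) = 1.946823 − 1 = 0.946823.

ρ_SOR = 0.946823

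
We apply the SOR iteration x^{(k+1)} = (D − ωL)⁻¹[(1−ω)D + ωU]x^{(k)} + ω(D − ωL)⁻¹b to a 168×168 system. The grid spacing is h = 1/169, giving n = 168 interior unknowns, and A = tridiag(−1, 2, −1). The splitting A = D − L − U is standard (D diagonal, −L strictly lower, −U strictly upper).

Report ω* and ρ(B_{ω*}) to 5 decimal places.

ω* = 1.96350, ρ_SOR = 0.96350

ρ_J = max_k |cos(kπ/169)| = cos(π/169) = 0.99983
√(1−ρ_J²) = |sin(π/169)| = 0.018588
ω* = 2/(1+0.018588) = 1.96350
Hence ρ(B_{ω*}) = 1.96350 − 1 = 0.96350.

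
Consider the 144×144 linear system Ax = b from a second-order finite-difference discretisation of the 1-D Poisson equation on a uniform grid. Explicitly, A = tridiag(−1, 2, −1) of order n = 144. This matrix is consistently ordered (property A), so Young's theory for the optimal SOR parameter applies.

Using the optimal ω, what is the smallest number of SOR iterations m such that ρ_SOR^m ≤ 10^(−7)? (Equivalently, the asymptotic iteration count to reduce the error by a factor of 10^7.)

spectrum of D⁻¹(L+U) = {cos(kπ/145) : 1≤k≤144}; ρ_J = cos(π/145) = 0.9997653.
√(1−ρ_J²) simplifies to sin(π/145) = 0.0216645.
So ω* = 2/1.0216645 = 1.9575898 (Young).
and ρ(B_{ω*}) = 1.9575898 − 1 = 0.9575898.
(0.9575898)^m ≤ 10^{−7}  ⇒  m·ln(0.9575898) ≤ −7·ln10  ⇒  m ≥ 371.935  ⇒  m = 372

m = 372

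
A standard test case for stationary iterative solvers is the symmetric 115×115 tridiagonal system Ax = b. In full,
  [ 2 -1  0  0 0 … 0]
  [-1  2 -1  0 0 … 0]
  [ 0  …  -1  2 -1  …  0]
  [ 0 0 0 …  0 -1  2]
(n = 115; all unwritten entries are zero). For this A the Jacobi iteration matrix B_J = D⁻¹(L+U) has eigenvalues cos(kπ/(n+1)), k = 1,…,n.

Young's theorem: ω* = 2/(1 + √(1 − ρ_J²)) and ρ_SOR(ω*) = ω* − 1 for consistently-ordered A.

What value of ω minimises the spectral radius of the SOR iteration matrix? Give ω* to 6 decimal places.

ω* = 1.947269

½·tridiag(1,0,1) at n=115: λ_k = cos(kπ/116); max |λ| at k=1 ⇒ ρ_J = cos(π/116) ≈ 0.999633.
√(1 − cos²(π/116)) = sin(π/116) ≈ 0.0270794.
Young: ω* = 2/(1+√(1−ρ_J²)) = 2/(1+0.0270794) = 2/1.0270794 = 1.947269.
Hence ρ(B_{ω*}) = 1.947269 − 1 = 0.947269.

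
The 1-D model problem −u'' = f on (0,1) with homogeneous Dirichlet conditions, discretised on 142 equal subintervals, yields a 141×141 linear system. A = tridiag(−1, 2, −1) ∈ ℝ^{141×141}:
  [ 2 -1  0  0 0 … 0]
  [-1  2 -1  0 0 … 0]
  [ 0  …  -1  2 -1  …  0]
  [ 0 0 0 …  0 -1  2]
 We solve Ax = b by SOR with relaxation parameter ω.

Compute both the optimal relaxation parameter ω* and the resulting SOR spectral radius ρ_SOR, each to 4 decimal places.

ω* = 1.9567, ρ_SOR = 0.9567

B_J for the 141×141 system has eigenvalues cos(kπ/142); ρ_J = cos(π/142) = 0.9998.
root = sin(π/142) = 0.02212  (since 1−cos² = sin²).
ω* = 2/(1 + 0.02212) = 2/1.02212 = 1.9567.
Hence ρ(B_{ω*}) = 1.9567 − 1 = 0.9567.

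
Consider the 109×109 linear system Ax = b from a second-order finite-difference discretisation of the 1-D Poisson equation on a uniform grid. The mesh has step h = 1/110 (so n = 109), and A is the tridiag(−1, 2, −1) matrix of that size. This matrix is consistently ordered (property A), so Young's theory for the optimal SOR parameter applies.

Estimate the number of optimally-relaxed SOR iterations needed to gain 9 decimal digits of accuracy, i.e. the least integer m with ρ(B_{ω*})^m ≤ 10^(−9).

m = 363

spectrum of D⁻¹(L+U) = {cos(kπ/110) : 1≤k≤109}; ρ_J = cos(π/110) = 0.9995922.
√(1−ρ_J²) = |sin(π/110)| = 0.0285561
Then 2/(1+√(1−ρ_J²)) = 2/(1+0.0285561); ω* = 2/1.0285561 = 1.9444734.
ρ_SOR = ω* − 1 ≈ 0.9444734.
ρ_SOR^m ≤ 10^(−9) ⇔ m ≥ 9·ln10/(−ln 0.9444734) = 20.7233/0.0571278 = 362.753; m = ⌈362.753⌉ = 363.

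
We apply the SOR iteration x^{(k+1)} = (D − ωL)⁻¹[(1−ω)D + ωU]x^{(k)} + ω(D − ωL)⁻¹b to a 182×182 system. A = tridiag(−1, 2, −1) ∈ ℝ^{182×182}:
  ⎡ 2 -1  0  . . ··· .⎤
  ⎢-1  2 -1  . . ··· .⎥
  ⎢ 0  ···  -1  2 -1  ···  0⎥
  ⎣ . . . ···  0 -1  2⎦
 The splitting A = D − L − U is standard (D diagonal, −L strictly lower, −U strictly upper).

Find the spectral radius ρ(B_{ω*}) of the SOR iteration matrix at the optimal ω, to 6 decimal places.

ρ_J = max_k |cos(kπ/183)| = cos(π/183) = 0.999853
√(1−ρ_J²) = |sin(π/183)| = 0.0171663
So ω* = 2/1.0171663 = 1.966247 (Young).
and ρ(B_{ω*}) = 1.966247 − 1 = 0.966247.

ρ_SOR = 0.966247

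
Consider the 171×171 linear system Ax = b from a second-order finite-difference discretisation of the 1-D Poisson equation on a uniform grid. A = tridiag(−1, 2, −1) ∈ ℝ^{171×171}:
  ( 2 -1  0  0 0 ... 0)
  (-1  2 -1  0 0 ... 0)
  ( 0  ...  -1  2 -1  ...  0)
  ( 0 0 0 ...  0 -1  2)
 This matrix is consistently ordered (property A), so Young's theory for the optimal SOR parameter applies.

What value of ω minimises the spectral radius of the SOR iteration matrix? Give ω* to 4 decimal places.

ω* = 1.9641

B_J for the 171×171 system has eigenvalues cos(kπ/172); ρ_J = cos(π/172) = 0.9998.
√(1 − cos²(π/172)) = sin(π/172) ≈ 0.01826.
ω* = 2/(1 + 0.01826) = 2/1.01826 = 1.9641.
[ρ_SOR] ω* − 1 = 0.9641.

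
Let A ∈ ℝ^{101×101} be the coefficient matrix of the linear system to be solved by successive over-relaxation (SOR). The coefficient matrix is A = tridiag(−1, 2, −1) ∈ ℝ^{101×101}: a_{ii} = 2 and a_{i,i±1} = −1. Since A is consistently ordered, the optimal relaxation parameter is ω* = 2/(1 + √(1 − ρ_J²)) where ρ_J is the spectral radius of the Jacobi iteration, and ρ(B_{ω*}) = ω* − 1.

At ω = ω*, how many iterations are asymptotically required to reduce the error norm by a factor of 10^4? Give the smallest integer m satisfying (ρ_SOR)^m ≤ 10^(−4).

B_J for the 101×101 system has eigenvalues cos(kπ/102); ρ_J = cos(π/102) = 0.9995257.
root = sin(π/102) = 0.0307951  (since 1−cos² = sin²).
Then 2/(1+√(1−ρ_J²)) = 2/(1+0.0307951); ω* = 2/1.0307951 = 1.9402498.
and ρ(B_{ω*}) = 1.9402498 − 1 = 0.9402498.
For 4 digits: m = 4·ln10 / (−ln 0.9402498) = 9.21034/0.0616097 = 149.495; round up → m = 150.

m = 150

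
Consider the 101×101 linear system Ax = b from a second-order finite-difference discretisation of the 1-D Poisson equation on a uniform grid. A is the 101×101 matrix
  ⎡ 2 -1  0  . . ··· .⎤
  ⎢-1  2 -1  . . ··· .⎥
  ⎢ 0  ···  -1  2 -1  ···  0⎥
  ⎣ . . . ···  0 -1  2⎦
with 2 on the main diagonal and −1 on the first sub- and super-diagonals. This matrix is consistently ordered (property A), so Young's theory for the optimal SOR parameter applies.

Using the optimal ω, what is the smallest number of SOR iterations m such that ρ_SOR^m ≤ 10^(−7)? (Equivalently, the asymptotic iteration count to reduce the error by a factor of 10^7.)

[ρ_J] n=101: ρ(B_J) = cos(π/(n+1)) = cos(π/102) = 0.9995257.
1 − cos²(π/102) = sin²(π/102) ⇒ √(1−ρ_J²) = sin(π/102) = 0.0307951.
[ω*] 2 ÷ (1 + 0.0307951) = 2 ÷ 1.0307951 = 1.9402498.
Hence ρ(B_{ω*}) = 1.9402498 − 1 = 0.9402498.
For 7 digits: m = 7·ln10 / (−ln 0.9402498) = 16.1181/0.0616097 = 261.616; round up → m = 262.

m = 262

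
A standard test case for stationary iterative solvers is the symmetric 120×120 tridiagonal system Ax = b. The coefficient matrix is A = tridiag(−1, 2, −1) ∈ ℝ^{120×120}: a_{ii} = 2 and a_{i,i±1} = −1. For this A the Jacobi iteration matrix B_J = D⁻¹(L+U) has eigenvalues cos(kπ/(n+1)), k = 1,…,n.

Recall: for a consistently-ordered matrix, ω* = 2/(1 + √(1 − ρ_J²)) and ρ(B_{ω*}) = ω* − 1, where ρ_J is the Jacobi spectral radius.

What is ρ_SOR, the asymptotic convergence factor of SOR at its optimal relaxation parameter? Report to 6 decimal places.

ρ_SOR = 0.949392

n=120: λ(B_J) = 1 − λ(A)/2 = cos(kπ/121); k=1 gives ρ_J = 0.999663.
√(1 − cos²(π/121)) = sin(π/121) ≈ 0.0259607.
So ω* = 2/1.0259607 = 1.949392 (Young).
At ω = 1.949392 every |λ(B_ω)| = ω−1, so ρ_SOR = 0.949392.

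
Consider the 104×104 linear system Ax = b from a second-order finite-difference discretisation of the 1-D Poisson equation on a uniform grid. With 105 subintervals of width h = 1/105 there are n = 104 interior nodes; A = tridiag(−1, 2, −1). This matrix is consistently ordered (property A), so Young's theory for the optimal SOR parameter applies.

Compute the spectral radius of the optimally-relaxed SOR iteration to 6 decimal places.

½·tridiag(1,0,1) at n=104: λ_k = cos(kπ/105); max |λ| at k=1 ⇒ ρ_J = cos(π/105) ≈ 0.999552.
√(1−ρ_J²) simplifies to sin(π/105) = 0.0299155.
ω* = 2 / (1 + 0.0299155) = 2 / 1.0299155 ≈ 1.941907.
ρ(B_{ω*}) = ω*−1 = 0.941907

ρ_SOR = 0.941907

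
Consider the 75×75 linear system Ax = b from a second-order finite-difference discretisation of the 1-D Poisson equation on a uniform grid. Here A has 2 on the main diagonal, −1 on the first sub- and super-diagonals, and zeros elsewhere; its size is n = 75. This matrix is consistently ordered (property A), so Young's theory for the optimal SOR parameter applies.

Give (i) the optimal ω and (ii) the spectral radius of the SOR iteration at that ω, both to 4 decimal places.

B_J for the 75×75 system has eigenvalues cos(kπ/76); ρ_J = cos(π/76) = 0.9991.
root = sin(π/76) = 0.04132  (since 1−cos² = sin²).
ω* = 2/(1 + 0.04132) = 2/1.04132 = 1.9206.
ρ_SOR = ω* − 1 = 1.9206 − 1 = 0.9206.

ω* = 1.9206, ρ_SOR = 0.9206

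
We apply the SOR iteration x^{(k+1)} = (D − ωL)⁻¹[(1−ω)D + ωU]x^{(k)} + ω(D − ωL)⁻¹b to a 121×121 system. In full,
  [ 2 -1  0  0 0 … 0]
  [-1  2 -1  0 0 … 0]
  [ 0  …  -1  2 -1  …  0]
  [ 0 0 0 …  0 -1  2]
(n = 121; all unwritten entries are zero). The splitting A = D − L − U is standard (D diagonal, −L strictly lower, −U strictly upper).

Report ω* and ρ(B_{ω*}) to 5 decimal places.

ω* = 1.94980, ρ_SOR = 0.94980

½·tridiag(1,0,1) at n=121: λ_k = cos(kπ/122); max |λ| at k=1 ⇒ ρ_J = cos(π/122) ≈ 0.99967.
√(1−ρ_J²) = |sin(π/122)| = 0.025748
ω* = 2 / (1 + 0.025748) = 2 / 1.025748 ≈ 1.94980.
Hence ρ(B_{ω*}) = 1.94980 − 1 = 0.94980.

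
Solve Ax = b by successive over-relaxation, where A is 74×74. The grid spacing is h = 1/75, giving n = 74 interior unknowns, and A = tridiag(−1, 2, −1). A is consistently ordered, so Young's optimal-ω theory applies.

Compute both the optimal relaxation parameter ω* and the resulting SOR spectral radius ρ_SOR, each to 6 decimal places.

ω* = 1.919615, ρ_SOR = 0.919615

B_J for the 74×74 system has eigenvalues cos(kπ/75); ρ_J = cos(π/75) = 0.999123.
1 − cos²(π/75) = sin²(π/75) ⇒ √(1−ρ_J²) = sin(π/75) = 0.0418757.
ω* = 2/(1 + 0.0418757) = 2/1.0418757 = 1.919615.
ρ(B_{ω*}) = ω*−1 = 0.919615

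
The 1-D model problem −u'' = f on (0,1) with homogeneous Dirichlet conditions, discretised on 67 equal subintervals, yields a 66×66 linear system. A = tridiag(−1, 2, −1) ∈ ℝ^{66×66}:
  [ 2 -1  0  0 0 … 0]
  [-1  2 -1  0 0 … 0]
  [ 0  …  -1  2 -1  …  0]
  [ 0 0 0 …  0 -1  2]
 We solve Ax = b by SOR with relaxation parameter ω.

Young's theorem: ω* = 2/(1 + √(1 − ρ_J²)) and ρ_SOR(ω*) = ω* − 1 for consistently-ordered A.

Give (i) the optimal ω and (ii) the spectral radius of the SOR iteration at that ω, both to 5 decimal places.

ρ_J = max_k |cos(kπ/67)| = cos(π/67) = 0.99890
√(1−ρ_J²) = |sin(π/67)| = 0.046872
Young: ω* = 2/(1+√(1−ρ_J²)) = 2/(1+0.046872) = 2/1.046872 = 1.91045.
ρ_SOR = ω* − 1 ≈ 0.91045.

ω* = 1.91045, ρ_SOR = 0.91045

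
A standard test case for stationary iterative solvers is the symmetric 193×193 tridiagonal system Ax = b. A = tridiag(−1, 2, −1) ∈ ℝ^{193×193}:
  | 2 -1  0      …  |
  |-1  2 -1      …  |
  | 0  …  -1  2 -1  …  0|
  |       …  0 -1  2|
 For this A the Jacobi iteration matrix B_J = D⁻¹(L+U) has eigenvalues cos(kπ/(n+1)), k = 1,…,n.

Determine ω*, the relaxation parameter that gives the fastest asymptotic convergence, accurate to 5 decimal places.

spectrum of D⁻¹(L+U) = {cos(kπ/194) : 1≤k≤193}; ρ_J = cos(π/194) = 0.99987.
√(1 − cos²(π/194)) = sin(π/194) ≈ 0.016193.
Then 2/(1+√(1−ρ_J²)) = 2/(1+0.016193); ω* = 2/1.016193 = 1.96813.
[ρ_SOR] ω* − 1 = 0.96813.

ω* = 1.96813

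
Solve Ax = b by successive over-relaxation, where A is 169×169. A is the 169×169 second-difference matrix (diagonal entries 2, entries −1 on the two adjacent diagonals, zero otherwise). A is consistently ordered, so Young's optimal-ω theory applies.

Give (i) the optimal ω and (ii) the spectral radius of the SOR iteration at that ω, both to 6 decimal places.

½·tridiag(1,0,1) at n=169: λ_k = cos(kπ/170); max |λ| at k=1 ⇒ ρ_J = cos(π/170) ≈ 0.999829.
√(1 − cos²(π/170)) = sin(π/170) ≈ 0.0184789.
ω* = 2/(1 + 0.0184789) = 2/1.0184789 = 1.963713.
ρ_SOR = ω* − 1 ≈ 0.963713.

ω* = 1.963713, ρ_SOR = 0.963713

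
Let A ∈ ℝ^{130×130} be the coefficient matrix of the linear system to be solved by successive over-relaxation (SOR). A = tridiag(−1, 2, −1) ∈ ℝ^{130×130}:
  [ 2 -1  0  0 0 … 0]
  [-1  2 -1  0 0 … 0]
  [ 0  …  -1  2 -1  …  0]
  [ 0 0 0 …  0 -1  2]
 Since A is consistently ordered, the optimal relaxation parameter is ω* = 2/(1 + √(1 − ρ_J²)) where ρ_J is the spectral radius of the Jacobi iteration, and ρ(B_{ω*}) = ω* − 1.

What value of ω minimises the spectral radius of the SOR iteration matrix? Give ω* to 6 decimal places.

ρ_J = max_k |cos(kπ/131)| = cos(π/131) = 0.999712
√(1−ρ_J²) simplifies to sin(π/131) = 0.0239793.
ω* = 2/(1+0.0239793) = 1.953164
[ρ_SOR] ω* − 1 = 0.953164.

ω* = 1.953164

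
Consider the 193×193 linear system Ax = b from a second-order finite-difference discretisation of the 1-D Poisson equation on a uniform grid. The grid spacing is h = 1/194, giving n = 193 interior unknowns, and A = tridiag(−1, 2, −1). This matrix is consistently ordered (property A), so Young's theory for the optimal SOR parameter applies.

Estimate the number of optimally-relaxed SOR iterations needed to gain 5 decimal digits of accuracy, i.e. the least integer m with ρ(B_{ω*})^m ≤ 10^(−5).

m = 356

ρ_J = max_k |cos(kπ/194)| = cos(π/194) = 0.9998689
√(1−ρ_J²) simplifies to sin(π/194) = 0.0161931.
[ω*] 2 ÷ (1 + 0.0161931) = 2 ÷ 1.0161931 = 1.9681299.
and ρ(B_{ω*}) = 1.9681299 − 1 = 0.9681299.
Need (0.9681299)^m ≤ 10^(−5): m ≥ 5·ln10/|ln 0.9681299| = 11.5129/0.032389 = 355.457 ⇒ m = 356.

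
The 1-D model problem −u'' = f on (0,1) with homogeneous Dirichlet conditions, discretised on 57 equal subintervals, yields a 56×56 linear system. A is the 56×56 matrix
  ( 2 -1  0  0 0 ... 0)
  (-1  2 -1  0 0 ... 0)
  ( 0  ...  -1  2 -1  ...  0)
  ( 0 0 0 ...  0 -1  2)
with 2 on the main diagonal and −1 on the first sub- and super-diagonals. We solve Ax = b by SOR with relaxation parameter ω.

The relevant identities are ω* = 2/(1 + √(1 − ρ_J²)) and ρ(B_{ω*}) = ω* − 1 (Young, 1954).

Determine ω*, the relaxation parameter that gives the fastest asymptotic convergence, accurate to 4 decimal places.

spectrum of D⁻¹(L+U) = {cos(kπ/57) : 1≤k≤56}; ρ_J = cos(π/57) = 0.9985.
√(1−ρ_J²) simplifies to sin(π/57) = 0.05509.
ω* = 2 / (1 + 0.05509) = 2 / 1.05509 ≈ 1.8956.
Hence ρ(B_{ω*}) = 1.8956 − 1 = 0.8956.

ω* = 1.8956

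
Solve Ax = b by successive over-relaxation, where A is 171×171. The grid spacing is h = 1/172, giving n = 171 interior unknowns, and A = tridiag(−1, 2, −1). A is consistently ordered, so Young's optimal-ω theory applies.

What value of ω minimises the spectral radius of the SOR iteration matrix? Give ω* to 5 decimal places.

[ρ_J] n=171: ρ(B_J) = cos(π/(n+1)) = cos(π/172) = 0.99983.
root = sin(π/172) = 0.018264  (since 1−cos² = sin²).
Young: ω* = 2/(1+√(1−ρ_J²)) = 2/(1+0.018264) = 2/1.018264 = 1.96413.
and ρ(B_{ω*}) = 1.96413 − 1 = 0.96413.

ω* = 1.96413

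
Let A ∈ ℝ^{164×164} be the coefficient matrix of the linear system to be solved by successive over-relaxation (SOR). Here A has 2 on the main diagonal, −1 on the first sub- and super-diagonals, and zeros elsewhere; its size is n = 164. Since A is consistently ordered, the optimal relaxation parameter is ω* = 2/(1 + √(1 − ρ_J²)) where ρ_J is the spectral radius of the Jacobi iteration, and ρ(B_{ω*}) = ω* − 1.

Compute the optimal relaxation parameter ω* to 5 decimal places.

spectrum of D⁻¹(L+U) = {cos(kπ/165) : 1≤k≤164}; ρ_J = cos(π/165) = 0.99982.
√(1−ρ_J²) simplifies to sin(π/165) = 0.019039.
So ω* = 2/1.019039 = 1.96263 (Young).
ρ_SOR = ω* − 1 ≈ 0.96263.

ω* = 1.96263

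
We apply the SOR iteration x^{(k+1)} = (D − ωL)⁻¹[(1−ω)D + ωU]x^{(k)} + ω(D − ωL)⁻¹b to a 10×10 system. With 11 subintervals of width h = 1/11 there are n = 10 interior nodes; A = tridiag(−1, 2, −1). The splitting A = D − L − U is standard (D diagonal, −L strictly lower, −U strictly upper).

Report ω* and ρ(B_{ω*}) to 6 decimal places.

ω* = 1.560388, ρ_SOR = 0.560388

[ρ_J] n=10: ρ(B_J) = cos(π/(n+1)) = cos(π/11) = 0.959493.
√(1−ρ_J²) simplifies to sin(π/11) = 0.2817326.
So ω* = 2/1.2817326 = 1.560388 (Young).
Hence ρ(B_{ω*}) = 1.560388 − 1 = 0.560388.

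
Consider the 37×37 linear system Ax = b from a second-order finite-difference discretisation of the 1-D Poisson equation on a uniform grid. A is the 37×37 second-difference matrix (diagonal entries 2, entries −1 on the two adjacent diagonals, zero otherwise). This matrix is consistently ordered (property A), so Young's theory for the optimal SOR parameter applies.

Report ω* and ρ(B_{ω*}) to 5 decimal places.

spectrum of D⁻¹(L+U) = {cos(kπ/38) : 1≤k≤37}; ρ_J = cos(π/38) = 0.99658.
√(1−ρ_J²) = |sin(π/38)| = 0.082579
ω* = 2/(1 + 0.082579) = 2/1.082579 = 1.84744.
ρ_SOR = ω* − 1 ≈ 0.84744.

ω* = 1.84744, ρ_SOR = 0.84744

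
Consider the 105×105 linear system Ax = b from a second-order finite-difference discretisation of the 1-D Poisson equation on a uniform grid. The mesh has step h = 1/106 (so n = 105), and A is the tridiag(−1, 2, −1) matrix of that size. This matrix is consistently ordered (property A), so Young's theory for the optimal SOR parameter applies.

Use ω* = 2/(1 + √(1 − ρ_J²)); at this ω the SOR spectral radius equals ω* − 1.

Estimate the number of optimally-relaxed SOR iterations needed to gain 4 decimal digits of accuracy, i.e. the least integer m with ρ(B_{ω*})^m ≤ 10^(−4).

m = 156

spectrum of D⁻¹(L+U) = {cos(kπ/106) : 1≤k≤105}; ρ_J = cos(π/106) = 0.9995608.
root = sin(π/106) = 0.0296333  (since 1−cos² = sin²).
So ω* = 2/1.0296333 = 1.9424391 (Young).
Hence ρ(B_{ω*}) = 1.9424391 − 1 = 0.9424391.
4·ln10 = 9.21034; −ln(0.9424391) = 0.059284; m = ⌈9.21034/0.059284⌉ = ⌈155.360⌉ = 156.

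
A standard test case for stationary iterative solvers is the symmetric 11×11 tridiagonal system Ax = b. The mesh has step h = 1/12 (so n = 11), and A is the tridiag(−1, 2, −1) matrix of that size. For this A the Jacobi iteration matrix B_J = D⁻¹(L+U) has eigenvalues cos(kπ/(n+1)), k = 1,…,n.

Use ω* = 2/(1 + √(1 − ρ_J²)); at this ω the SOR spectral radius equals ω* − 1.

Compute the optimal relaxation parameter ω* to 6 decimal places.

ω* = 1.588791

½·tridiag(1,0,1) at n=11: λ_k = cos(kπ/12); max |λ| at k=1 ⇒ ρ_J = cos(π/12) ≈ 0.965926.
√(1−ρ_J²) = |sin(π/12)| = 0.2588190
So ω* = 2/1.2588190 = 1.588791 (Young).
ρ_SOR = ω* − 1 ≈ 0.588791.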